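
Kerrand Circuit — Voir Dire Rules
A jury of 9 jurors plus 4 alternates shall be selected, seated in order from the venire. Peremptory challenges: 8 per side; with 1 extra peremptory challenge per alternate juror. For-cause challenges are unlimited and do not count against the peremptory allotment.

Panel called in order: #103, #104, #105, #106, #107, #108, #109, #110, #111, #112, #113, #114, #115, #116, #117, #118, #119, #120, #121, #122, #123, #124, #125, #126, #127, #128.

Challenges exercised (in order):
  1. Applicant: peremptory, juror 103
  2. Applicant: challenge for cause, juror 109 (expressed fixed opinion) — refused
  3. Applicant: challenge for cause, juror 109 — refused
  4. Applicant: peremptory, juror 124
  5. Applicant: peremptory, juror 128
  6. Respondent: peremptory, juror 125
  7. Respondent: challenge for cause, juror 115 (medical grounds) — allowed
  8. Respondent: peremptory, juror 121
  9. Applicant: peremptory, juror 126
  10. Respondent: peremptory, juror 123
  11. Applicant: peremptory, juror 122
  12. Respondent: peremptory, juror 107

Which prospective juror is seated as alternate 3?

Removed: #103, #107, #115, #121, #122, #123, #124, #125, #126, #128. (#109 stays — for-cause denied.)
Seating in order: seats 1–9 → #104, #105, #106, #108, #109, #110, #111, #112, #113; alternates → #114, #116, #117, #118.
So alternate 3 is #117.

117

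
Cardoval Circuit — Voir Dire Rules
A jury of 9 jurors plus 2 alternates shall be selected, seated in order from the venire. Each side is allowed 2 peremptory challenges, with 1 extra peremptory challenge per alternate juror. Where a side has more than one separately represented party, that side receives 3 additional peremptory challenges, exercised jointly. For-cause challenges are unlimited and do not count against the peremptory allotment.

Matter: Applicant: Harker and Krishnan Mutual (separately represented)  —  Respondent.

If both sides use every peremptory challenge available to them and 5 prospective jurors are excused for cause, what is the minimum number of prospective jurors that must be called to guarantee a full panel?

27

Seats to fill: 9 + 2 alternates = 11.
Peremptories — Applicant: 2 + 1×2 + 3 = 7; Respondent: 2 + 1×2 = 4; total 11.
For-cause removals: 5.
Minimum venire: 11 + 11 + 5 = 27.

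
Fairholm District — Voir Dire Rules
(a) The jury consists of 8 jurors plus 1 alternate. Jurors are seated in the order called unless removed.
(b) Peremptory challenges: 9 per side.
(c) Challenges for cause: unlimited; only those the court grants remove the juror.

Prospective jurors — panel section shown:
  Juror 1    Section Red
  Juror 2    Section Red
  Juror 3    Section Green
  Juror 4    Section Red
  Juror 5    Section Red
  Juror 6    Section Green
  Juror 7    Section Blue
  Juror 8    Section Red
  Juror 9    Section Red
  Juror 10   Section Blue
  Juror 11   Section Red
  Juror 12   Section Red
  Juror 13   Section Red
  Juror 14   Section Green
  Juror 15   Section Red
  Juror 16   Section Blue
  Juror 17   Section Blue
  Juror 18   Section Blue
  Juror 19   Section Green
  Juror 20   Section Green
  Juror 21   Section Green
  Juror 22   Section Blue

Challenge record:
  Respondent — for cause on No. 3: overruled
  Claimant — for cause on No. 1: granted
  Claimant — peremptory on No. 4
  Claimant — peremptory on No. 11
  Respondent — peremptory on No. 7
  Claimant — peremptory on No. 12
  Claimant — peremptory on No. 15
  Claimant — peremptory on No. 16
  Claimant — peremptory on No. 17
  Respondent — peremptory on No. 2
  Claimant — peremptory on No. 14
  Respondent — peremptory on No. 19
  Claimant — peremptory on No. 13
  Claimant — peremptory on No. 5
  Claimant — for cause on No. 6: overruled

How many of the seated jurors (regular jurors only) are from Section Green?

4

Removed: #1, #2, #4, #5, #7, #11, #12, #13, #14, #15, #16, #17, #19.
Seated jurors 1–8: #3, #6, #8, #9, #10, #18, #20, #21 (alternates #22 not counted).
Of those, in Section Green: #3, #6, #20, #21 → 4.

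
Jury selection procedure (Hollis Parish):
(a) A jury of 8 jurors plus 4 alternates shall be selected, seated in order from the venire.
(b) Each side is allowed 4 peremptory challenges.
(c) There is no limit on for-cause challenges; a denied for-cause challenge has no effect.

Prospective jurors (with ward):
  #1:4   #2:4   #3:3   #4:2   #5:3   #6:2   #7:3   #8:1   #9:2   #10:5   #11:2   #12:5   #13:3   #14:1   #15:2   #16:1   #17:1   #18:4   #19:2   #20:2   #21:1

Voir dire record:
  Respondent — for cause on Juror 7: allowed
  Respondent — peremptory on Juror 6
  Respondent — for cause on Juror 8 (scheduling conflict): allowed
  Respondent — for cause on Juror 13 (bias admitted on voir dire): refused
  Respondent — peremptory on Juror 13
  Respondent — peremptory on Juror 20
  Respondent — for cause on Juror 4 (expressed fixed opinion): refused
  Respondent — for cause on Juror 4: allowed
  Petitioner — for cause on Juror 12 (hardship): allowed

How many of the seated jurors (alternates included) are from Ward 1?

Removed: #4, #6, #7, #8, #12, #13, #20.
Seated (12 incl. alternates): #1, #2, #3, #5, #9, #10, #11, #14, #15, #16, #17, #18.
Of those, in Ward 1: #14, #16, #17 → 3.

3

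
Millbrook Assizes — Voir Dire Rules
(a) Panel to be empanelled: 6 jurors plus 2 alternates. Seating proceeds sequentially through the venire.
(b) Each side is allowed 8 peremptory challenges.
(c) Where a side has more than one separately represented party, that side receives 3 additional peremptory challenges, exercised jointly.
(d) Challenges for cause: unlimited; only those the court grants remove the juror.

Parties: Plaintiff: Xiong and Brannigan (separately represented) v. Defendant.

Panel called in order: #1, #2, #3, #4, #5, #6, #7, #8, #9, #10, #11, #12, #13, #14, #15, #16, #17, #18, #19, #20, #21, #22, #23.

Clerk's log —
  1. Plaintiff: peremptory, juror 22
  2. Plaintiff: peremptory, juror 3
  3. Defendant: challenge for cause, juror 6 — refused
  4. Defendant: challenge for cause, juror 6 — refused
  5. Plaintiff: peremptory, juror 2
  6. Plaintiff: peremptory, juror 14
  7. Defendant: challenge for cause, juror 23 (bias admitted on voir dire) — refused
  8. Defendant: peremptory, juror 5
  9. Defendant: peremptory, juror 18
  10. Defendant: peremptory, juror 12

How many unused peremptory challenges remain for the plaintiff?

Plaintiff allotment: 8 base + 3 multi-party = 11.
Plaintiff peremptories used: #22, #3, #2, #14 — 4.
Remaining: 11 − 4 = 7.

7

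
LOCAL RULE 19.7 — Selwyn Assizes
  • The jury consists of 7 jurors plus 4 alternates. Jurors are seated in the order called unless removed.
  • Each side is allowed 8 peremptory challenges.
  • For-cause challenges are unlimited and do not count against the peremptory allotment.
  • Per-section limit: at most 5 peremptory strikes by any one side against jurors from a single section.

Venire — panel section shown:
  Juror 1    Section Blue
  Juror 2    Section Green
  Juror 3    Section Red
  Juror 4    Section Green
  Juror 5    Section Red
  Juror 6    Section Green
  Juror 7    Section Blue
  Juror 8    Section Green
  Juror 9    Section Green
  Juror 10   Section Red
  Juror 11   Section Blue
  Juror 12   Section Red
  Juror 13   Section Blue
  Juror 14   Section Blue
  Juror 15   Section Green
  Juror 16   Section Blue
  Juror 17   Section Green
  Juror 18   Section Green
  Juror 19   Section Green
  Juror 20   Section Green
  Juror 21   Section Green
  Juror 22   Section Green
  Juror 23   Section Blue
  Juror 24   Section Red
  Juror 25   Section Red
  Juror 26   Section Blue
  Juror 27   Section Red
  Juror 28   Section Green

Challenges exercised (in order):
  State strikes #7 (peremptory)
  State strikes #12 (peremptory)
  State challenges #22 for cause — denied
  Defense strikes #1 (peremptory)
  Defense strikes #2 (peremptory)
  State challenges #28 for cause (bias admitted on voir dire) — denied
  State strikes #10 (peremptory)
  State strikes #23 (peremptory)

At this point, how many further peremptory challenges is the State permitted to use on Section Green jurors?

State peremptories so far: #7, #12, #10, #23 — 4 of 8 used, 4 left overall.
Against Section Green: none yet — per-section cap 5 leaves 5.
Binding limit: min(4, 5) = 4.

4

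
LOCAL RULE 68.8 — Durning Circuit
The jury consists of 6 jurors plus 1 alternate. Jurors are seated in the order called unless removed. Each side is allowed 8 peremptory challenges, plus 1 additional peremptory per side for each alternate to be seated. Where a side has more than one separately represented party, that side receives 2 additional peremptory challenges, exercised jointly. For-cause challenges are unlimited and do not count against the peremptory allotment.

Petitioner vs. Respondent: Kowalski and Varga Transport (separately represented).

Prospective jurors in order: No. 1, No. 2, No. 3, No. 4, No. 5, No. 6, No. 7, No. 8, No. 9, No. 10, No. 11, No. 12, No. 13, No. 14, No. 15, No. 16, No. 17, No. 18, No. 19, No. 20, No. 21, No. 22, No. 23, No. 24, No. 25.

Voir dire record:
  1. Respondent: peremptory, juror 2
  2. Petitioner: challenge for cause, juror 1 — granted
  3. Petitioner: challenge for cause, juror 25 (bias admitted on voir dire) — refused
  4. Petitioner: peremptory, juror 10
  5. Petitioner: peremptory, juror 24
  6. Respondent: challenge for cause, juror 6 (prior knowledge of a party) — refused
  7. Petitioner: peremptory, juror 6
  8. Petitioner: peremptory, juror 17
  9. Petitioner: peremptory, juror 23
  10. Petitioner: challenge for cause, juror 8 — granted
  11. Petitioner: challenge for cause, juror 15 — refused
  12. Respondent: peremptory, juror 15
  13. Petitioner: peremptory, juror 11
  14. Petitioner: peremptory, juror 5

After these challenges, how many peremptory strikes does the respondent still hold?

9

Respondent allotment: 8 base + 1 × 1 alternate + 2 multi-party = 11.
Respondent peremptories used: #2, #15 — 2 (the for-cause on #6 doesn't count).
Remaining: 11 − 2 = 9.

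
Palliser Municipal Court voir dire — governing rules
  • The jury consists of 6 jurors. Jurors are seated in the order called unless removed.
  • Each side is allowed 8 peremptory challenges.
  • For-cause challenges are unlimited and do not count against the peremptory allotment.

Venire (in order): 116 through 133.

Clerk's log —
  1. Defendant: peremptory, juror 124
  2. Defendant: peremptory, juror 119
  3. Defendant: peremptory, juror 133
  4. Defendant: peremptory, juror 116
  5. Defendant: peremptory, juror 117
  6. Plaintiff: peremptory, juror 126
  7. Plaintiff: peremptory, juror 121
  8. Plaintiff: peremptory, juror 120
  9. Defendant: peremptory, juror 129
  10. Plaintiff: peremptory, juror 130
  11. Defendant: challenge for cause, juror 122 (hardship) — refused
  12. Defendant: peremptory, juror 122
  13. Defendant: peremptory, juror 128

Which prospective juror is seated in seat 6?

132

Removed: #116, #117, #119, #120, #121, #122, #124, #126, #128, #129, #130, #133.
Seating in order: seats 1–6 → #118, #123, #125, #127, #131, #132.
So seat 6 is #132.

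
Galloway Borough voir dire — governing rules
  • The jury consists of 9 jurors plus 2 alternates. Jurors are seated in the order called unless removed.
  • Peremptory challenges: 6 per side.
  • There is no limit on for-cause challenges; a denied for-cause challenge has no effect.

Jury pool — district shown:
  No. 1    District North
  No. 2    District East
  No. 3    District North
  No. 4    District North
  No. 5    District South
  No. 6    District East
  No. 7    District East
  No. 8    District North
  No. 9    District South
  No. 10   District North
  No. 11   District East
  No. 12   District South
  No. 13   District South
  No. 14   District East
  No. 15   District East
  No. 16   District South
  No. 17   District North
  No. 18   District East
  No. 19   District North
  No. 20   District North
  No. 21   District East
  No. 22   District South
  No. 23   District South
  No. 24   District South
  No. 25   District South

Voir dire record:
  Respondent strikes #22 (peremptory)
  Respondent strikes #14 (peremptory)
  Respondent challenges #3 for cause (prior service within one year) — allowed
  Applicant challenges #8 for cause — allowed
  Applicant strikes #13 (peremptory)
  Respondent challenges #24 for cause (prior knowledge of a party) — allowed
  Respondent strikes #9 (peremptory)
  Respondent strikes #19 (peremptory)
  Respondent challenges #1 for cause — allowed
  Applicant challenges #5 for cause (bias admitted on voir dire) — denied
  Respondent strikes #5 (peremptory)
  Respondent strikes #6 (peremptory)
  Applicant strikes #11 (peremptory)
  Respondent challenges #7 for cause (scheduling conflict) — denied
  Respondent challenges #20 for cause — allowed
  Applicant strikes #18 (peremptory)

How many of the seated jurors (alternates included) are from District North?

3

Removed: #1, #3, #5, #6, #8, #9, #11, #13, #14, #18, #19, #20, #22, #24.
Seated (11 incl. alternates): #2, #4, #7, #10, #12, #15, #16, #17, #21, #23, #25.
Of those, in District North: #4, #10, #17 → 3.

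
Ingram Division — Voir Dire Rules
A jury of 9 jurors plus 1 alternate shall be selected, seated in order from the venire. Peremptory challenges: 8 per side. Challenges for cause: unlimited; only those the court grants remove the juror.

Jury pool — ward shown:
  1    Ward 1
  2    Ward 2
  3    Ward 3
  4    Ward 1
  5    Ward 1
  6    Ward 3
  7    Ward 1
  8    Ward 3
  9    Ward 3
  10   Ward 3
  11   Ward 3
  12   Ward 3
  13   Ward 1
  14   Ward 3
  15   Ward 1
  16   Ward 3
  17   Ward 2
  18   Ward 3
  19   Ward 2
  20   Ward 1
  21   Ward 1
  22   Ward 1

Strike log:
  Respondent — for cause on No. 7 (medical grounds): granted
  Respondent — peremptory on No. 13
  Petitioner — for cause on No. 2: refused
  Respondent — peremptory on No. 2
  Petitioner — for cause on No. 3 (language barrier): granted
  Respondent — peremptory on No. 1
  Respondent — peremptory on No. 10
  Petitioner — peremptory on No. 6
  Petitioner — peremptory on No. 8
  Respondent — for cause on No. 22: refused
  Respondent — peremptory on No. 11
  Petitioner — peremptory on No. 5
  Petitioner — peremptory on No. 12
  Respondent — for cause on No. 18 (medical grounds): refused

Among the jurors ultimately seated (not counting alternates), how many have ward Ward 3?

4

Removed: #1, #2, #3, #5, #6, #7, #8, #10, #11, #12, #13.
Seated jurors 1–9: #4, #9, #14, #15, #16, #17, #18, #19, #20 (alternates #21 not counted).
Of those, in Ward 3: #9, #14, #16, #18 → 4.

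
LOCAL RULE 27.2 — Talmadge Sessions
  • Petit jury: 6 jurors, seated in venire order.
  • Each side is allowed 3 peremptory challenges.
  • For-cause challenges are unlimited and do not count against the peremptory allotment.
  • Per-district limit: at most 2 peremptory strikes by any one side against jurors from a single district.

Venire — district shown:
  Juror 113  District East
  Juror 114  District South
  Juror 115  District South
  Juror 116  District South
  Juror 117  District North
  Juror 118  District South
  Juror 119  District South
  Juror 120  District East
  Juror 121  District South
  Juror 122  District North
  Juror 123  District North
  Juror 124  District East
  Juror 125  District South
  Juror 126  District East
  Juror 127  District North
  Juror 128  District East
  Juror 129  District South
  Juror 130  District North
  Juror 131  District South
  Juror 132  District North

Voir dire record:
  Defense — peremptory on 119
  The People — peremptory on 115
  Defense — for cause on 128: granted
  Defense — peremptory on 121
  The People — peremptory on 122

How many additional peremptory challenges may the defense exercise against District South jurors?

0

Defense peremptories so far: #119, #121 — 2 of 3 used, 1 left overall.
Against District South: #119, #121 — 2 used; per-district cap 2 leaves 0.
Binding limit: min(1, 0) = 0.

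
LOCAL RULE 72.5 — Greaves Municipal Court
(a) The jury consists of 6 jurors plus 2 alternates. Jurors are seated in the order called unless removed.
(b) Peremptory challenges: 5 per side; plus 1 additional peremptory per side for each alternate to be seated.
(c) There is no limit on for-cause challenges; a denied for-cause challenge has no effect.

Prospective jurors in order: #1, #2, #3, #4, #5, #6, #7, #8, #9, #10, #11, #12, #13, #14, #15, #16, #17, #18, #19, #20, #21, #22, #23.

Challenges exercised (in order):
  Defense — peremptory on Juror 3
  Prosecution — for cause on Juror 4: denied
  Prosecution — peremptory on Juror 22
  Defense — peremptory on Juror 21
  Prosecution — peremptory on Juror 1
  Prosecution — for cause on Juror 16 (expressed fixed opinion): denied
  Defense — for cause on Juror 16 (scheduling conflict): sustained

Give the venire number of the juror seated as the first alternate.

9

Removed: #1, #3, #16, #21, #22. (#4 stays — for-cause denied.)
Seating in order: seats 1–6 → #2, #4, #5, #6, #7, #8; alternates → #9, #10.
So alternate 1 is #9.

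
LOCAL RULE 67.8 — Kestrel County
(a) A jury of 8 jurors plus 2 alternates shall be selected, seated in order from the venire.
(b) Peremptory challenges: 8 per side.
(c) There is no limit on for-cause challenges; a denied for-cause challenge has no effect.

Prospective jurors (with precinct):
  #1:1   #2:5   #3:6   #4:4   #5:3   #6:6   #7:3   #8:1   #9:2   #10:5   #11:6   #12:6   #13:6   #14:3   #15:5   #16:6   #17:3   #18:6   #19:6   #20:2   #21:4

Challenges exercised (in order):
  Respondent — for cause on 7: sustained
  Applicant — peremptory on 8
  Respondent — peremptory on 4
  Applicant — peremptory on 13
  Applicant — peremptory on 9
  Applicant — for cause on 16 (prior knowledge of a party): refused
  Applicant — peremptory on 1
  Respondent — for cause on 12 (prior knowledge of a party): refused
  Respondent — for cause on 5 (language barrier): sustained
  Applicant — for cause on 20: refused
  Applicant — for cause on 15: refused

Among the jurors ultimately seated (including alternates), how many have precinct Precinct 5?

Removed: #1, #4, #5, #7, #8, #9, #13.
Seated (10 incl. alternates): #2, #3, #6, #10, #11, #12, #14, #15, #16, #17.
Of those, in Precinct 5: #2, #10, #15 → 3.

3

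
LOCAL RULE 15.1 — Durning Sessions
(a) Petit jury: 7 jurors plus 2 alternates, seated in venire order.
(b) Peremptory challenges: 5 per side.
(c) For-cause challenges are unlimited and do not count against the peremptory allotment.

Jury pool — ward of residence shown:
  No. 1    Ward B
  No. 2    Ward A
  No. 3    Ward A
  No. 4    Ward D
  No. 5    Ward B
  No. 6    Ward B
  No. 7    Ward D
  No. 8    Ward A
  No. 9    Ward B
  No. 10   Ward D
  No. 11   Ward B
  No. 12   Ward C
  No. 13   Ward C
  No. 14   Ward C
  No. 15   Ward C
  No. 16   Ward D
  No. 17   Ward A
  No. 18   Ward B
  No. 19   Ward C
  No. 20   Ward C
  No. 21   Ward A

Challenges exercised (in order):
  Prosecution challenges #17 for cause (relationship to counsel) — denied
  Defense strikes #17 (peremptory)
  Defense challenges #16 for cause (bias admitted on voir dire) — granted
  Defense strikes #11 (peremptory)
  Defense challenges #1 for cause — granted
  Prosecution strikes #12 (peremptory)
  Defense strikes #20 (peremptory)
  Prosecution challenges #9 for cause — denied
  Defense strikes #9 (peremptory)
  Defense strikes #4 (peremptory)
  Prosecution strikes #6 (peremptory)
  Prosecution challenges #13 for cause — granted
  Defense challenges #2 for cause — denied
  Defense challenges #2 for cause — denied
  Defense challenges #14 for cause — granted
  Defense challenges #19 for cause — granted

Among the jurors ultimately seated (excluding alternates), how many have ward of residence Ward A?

3

Removed: #1, #4, #6, #9, #11, #12, #13, #14, #16, #17, #19, #20.
Seated jurors 1–7: #2, #3, #5, #7, #8, #10, #15 (alternates #18, #21 not counted).
Of those, in Ward A: #2, #3, #8 → 3.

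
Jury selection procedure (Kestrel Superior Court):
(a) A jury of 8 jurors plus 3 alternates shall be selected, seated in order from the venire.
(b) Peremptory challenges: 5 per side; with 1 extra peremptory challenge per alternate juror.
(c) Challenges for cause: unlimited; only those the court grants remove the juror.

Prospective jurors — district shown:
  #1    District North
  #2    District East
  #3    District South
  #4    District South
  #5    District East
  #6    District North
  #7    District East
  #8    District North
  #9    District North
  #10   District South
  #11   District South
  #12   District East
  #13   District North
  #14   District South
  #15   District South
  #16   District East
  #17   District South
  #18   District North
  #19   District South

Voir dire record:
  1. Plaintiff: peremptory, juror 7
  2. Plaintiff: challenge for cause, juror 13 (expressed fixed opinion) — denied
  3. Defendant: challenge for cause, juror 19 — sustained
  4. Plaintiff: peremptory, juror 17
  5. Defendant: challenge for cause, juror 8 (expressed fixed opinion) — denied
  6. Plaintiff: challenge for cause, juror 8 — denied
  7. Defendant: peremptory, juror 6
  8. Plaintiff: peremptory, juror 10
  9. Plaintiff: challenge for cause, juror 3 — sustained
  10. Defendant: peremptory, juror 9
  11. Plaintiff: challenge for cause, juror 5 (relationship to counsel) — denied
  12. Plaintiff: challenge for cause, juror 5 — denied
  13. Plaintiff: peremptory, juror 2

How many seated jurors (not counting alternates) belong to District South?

3

Removed: #2, #3, #6, #7, #9, #10, #17, #19.
Seated jurors 1–8: #1, #4, #5, #8, #11, #12, #13, #14 (alternates #15, #16, #18 not counted).
Of those, in District South: #4, #11, #14 → 3.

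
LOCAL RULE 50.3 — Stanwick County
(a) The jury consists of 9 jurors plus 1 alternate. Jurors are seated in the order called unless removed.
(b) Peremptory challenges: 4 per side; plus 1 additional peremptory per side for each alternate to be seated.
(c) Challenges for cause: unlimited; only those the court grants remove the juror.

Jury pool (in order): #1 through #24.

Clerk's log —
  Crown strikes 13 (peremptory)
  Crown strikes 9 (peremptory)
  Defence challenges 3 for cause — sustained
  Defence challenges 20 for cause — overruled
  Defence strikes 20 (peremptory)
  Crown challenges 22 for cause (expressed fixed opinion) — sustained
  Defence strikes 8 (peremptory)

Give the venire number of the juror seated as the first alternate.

14

Removed: #3, #8, #9, #13, #20, #22.
Filling seats in venire order through position 10: #1, #2, #4, #5, #6, #7, #10, #11, #12, #14.
So alternate 1 is #14.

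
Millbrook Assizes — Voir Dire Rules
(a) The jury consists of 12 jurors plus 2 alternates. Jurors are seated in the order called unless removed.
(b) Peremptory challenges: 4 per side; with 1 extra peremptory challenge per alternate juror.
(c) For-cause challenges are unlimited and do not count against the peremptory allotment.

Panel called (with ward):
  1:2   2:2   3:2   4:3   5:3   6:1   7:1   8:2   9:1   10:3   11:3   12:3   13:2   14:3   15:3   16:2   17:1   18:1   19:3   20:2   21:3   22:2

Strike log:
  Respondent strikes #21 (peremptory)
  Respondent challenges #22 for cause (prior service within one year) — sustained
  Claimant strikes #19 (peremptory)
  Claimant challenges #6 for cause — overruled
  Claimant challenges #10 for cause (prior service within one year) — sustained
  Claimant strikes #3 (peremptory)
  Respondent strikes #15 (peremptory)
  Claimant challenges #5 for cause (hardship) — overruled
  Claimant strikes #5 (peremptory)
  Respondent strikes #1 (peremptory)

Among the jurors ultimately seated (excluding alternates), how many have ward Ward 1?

4

Removed: #1, #3, #5, #10, #15, #19, #21, #22.
Seated jurors 1–12: #2, #4, #6, #7, #8, #9, #11, #12, #13, #14, #16, #17 (alternates #18, #20 not counted).
Of those, in Ward 1: #6, #7, #9, #17 → 4.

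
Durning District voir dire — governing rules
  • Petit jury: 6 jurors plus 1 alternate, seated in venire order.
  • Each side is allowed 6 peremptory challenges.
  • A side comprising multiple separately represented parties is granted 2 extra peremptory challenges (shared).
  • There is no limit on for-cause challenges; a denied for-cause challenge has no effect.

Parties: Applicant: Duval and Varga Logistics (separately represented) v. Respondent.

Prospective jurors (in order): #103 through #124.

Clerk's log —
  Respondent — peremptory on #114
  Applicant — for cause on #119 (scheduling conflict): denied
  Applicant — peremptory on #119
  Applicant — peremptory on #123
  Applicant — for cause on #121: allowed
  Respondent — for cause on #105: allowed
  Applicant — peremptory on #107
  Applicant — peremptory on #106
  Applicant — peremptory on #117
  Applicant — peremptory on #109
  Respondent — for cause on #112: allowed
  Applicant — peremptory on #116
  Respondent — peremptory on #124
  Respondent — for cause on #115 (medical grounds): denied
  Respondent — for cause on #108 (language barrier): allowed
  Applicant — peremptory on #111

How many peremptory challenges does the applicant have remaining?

0

Applicant allotment: 6 base + 2 multi-party = 8.
Applicant peremptories used: #119, #123, #107, #106, #117, #109, #116, #111 — 8 (for-cause on #119, #121 don't count).
Remaining: 8 − 8 = 0.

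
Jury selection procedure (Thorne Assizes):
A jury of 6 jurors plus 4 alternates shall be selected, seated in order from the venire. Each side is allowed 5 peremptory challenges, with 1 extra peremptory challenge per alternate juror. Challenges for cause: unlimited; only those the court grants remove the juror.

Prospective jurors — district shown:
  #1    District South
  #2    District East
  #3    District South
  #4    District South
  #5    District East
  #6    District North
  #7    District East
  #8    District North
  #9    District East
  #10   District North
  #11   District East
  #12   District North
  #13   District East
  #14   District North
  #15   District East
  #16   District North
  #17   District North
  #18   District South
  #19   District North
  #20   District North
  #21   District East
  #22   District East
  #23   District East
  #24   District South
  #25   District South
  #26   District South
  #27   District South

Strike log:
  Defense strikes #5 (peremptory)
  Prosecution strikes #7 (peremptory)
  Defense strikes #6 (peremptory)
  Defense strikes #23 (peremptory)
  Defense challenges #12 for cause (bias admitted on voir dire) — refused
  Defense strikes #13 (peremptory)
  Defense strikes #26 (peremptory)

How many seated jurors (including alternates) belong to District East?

Removed: #5, #6, #7, #13, #23, #26.
Seated (10 incl. alternates): #1, #2, #3, #4, #8, #9, #10, #11, #12, #14.
Of those, in District East: #2, #9, #11 → 3.

3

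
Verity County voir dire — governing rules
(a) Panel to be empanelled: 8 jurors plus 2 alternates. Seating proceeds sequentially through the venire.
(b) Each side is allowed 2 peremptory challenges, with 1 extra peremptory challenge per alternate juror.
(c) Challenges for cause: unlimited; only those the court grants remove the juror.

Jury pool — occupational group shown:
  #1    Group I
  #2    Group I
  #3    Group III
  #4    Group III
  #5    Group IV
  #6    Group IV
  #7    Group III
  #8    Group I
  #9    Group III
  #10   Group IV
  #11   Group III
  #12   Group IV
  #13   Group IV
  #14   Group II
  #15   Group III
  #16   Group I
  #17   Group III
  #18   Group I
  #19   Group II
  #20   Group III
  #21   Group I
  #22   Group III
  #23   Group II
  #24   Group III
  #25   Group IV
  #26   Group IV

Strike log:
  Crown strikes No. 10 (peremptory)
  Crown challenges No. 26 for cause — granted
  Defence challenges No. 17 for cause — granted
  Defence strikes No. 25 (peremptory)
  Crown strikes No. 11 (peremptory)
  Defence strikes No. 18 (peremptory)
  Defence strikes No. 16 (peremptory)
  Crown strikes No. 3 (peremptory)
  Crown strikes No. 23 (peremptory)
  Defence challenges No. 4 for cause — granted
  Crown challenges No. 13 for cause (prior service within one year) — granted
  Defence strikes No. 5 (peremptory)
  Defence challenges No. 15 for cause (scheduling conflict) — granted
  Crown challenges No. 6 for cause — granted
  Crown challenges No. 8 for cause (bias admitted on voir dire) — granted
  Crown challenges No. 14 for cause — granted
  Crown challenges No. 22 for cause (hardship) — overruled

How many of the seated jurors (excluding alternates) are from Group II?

Removed: #3, #4, #5, #6, #8, #10, #11, #13, #14, #15, #16, #17, #18, #23, #25, #26.
Seated jurors 1–8: #1, #2, #7, #9, #12, #19, #20, #21 (alternates #22, #24 not counted).
Of those, in Group II: #19 → 1.

1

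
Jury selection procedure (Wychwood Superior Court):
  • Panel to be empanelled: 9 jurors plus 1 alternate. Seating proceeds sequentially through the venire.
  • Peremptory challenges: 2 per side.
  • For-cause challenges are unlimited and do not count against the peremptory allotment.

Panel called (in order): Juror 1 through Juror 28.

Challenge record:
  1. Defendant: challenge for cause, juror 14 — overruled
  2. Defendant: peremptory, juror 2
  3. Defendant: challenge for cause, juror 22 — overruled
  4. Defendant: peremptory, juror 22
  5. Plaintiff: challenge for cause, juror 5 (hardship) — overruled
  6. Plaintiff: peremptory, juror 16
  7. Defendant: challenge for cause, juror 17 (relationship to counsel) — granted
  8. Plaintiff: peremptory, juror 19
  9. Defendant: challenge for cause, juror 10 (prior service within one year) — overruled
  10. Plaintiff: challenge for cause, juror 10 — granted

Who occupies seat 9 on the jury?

11

Removed: #2, #10, #16, #17, #19, #22. (#5, #14 stay — for-cause denied.)
Filling seats in venire order through position 9: #1, #3, #4, #5, #6, #7, #8, #9, #11.
So seat 9 is #11.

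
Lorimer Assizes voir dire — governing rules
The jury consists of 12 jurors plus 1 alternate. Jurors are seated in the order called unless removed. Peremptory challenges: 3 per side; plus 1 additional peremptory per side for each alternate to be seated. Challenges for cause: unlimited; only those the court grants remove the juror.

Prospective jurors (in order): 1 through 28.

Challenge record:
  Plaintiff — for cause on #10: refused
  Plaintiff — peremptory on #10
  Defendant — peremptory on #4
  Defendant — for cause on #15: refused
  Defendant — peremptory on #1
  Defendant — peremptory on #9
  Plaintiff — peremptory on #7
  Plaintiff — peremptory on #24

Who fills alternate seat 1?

Removed: #1, #4, #7, #9, #10, #24. (#15 stays — for-cause denied.)
Seating in order: seats 1–12 → #2, #3, #5, #6, #8, #11, #12, #13, #14, #15, #16, #17; alternates → #18.
So alternate 1 is #18.

18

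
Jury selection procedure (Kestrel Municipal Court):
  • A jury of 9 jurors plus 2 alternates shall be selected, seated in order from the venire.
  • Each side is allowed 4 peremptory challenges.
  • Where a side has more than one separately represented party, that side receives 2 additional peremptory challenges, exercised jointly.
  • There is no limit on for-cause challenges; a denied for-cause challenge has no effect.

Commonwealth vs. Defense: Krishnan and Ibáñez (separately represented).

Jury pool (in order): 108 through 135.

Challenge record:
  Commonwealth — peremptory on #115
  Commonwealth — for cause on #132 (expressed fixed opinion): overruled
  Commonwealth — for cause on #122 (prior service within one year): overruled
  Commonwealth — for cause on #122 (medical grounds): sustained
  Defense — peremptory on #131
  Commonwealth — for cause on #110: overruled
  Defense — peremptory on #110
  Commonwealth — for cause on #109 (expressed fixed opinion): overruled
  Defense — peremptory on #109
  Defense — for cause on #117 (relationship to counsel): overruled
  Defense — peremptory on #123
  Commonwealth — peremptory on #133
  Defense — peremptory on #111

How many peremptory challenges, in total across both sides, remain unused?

Commonwealth allotment: 4. Defense allotment: 4 base + 2 multi-party = 6.
Commonwealth peremptories used: #115, #133 — 2 (for-cause on #132, #122, #122, #110, #109 don't count).
Defense peremptories used: #131, #110, #109, #123, #111 — 5 (the for-cause on #117 doesn't count).
Remaining: (4 − 2) + (6 − 5) = 3.

3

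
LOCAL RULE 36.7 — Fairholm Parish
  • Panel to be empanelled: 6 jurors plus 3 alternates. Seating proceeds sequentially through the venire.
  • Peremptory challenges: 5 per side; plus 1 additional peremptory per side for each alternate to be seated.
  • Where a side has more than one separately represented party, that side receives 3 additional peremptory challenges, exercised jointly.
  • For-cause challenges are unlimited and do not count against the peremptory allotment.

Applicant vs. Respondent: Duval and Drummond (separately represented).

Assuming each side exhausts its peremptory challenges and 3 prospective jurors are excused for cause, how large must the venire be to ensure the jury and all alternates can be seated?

Seats to fill: 6 + 3 alternates = 9.
Peremptories — Applicant: 5 + 1×3 = 8; Respondent: 5 + 1×3 + 3 = 11; total 19.
For-cause removals: 3.
Minimum venire: 9 + 19 + 3 = 31.

31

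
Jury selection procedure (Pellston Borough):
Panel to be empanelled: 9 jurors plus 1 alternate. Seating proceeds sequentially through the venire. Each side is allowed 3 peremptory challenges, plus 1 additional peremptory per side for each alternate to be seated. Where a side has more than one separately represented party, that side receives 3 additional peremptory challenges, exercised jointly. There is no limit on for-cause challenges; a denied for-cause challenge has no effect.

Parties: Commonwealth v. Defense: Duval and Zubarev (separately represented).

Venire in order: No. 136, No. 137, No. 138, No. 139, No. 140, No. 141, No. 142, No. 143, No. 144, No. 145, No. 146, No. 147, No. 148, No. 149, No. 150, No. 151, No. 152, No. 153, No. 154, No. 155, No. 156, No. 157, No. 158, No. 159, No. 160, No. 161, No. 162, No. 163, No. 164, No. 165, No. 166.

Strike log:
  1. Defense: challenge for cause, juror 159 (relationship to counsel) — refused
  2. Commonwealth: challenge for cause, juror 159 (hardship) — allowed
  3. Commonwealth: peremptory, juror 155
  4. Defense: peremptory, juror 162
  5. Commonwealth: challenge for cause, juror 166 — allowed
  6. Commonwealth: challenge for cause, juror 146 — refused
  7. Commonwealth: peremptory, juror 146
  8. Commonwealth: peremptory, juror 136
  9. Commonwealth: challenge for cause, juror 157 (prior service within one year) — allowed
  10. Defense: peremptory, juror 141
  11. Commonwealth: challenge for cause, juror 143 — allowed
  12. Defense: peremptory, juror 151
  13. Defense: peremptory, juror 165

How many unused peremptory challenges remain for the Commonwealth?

Commonwealth allotment: 3 base + 1 × 1 alternate = 4.
Commonwealth peremptories used: #155, #146, #136 — 3 (for-cause on #159, #166, #146, #157, #143 don't count).
Remaining: 4 − 3 = 1.

1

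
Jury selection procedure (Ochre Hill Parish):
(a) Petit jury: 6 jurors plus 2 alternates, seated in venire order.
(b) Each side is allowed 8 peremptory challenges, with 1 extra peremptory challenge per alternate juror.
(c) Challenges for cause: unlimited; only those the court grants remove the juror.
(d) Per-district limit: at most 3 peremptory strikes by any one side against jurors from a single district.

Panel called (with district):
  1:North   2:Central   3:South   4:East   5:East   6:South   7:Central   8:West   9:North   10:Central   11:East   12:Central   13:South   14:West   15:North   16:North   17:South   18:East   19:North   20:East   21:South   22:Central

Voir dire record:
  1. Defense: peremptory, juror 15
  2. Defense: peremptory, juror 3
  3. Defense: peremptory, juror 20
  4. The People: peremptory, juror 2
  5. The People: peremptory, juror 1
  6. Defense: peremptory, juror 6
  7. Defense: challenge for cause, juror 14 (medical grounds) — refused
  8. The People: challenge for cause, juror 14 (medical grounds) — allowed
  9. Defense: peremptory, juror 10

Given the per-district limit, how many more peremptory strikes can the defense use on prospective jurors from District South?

Defense peremptories so far: #15, #3, #20, #6, #10 — 5 of 10 used, 5 left overall.
Against District South: #3, #6 — 2 used; per-district cap 3 leaves 1.
Binding limit: min(5, 1) = 1.

1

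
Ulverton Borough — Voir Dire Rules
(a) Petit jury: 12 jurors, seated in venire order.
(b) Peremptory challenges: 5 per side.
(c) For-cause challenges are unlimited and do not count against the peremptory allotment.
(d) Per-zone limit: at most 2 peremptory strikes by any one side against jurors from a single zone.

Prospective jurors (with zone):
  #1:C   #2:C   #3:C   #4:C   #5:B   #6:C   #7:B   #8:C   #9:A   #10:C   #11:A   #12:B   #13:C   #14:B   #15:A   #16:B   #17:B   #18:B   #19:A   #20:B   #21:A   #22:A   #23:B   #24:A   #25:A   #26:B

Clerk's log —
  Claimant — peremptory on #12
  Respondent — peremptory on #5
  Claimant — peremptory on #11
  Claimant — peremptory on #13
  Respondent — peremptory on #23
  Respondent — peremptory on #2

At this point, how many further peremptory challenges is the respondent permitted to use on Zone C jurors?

Respondent peremptories so far: #5, #23, #2 — 3 of 5 used, 2 left overall.
Against Zone C: #2 — 1 used; per-zone cap 2 leaves 1.
Binding limit: min(2, 1) = 1.

1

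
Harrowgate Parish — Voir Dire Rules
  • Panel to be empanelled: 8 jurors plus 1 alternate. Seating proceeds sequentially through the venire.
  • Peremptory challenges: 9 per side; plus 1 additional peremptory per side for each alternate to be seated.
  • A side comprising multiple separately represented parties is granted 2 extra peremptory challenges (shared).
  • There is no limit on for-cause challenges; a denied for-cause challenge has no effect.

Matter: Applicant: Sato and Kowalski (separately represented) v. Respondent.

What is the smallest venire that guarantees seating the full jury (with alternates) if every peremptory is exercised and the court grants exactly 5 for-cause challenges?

Seats to fill: 8 + 1 alternates = 9.
Peremptories — Applicant: 9 + 1×1 + 2 = 12; Respondent: 9 + 1×1 = 10; total 22.
For-cause removals: 5.
Minimum venire: 9 + 22 + 5 = 36.

36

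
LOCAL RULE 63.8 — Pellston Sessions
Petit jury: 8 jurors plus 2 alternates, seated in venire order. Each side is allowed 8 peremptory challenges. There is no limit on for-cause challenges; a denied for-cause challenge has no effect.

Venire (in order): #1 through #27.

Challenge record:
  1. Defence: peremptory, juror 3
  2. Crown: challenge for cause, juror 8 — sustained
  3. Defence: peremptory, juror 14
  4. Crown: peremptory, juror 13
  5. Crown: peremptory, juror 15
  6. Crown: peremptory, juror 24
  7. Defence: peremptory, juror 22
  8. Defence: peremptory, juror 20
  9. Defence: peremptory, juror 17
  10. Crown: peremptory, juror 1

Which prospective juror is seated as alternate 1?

Removed: #1, #3, #8, #13, #14, #15, #17, #20, #22, #24.
Seating in order: seats 1–8 → #2, #4, #5, #6, #7, #9, #10, #11; alternates → #12, #16.
So alternate 1 is #12.

12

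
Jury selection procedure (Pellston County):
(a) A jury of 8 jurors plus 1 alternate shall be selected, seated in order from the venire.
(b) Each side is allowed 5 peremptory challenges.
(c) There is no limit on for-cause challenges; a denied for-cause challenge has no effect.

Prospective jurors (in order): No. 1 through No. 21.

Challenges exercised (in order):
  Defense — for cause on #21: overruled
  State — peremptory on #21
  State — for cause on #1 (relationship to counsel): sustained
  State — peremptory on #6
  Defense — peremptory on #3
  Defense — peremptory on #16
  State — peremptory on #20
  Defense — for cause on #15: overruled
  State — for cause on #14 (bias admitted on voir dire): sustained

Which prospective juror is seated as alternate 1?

Removed: #1, #3, #6, #14, #16, #20, #21. (#15 stays — for-cause denied.)
Filling seats in venire order through position 9: #2, #4, #5, #7, #8, #9, #10, #11, #12.
So alternate 1 is #12.

12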